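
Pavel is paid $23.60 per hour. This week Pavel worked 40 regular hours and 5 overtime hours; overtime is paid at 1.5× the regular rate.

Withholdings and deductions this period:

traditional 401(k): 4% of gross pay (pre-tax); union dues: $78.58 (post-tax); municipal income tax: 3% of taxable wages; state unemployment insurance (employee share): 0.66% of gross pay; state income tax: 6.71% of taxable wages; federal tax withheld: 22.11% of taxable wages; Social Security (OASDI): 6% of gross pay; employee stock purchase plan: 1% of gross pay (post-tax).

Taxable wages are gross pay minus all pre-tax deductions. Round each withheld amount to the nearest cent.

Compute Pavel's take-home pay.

$569.28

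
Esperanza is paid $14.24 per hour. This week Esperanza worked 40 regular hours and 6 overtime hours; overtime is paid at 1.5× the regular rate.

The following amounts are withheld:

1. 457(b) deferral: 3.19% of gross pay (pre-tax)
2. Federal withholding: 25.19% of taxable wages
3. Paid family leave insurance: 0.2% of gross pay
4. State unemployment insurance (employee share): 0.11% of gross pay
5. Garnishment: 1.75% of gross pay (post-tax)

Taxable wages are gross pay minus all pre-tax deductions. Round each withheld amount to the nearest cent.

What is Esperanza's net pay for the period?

$490.96

Regular pay: 40 × $14.24 = $569.60
Overtime pay: 6 × $14.24 × 1.5 = $128.16
Gross pay = $569.60 + $128.16 = $697.76
457(b) deferral: $697.76 × 0.0319 = $22.26
Taxable wages = $697.76 − $22.26 = $675.50
Federal withholding: $675.50 × 0.2519 = $170.16
Paid family leave insurance: $697.76 × 0.002 = $1.40
State unemployment insurance (employee share): $697.76 × 0.0011 = $0.77
Garnishment: $697.76 × 0.0175 = $12.21
Total deductions = $22.26 + $170.16 + $1.40 + $0.77 + $12.21 = $206.80
Net pay = $697.76 − $206.80 = $490.96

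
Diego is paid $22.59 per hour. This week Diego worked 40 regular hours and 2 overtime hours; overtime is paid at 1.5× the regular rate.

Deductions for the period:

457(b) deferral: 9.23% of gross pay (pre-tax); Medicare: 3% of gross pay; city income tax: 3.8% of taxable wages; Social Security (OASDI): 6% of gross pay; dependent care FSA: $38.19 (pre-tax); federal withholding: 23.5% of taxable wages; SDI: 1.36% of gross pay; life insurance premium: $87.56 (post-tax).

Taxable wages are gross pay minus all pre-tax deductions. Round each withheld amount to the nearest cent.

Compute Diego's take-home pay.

Regular pay: 40 × $22.59 = $903.60
Overtime pay: 2 × $22.59 × 1.5 = $67.77
Gross pay = $903.60 + $67.77 = $971.37
457(b) deferral: $971.37 × 0.0923 = $89.66
Dependent care FSA: $38.19
Pre-tax total = $89.66 + $38.19 = $127.85
Taxable wages = $971.37 − $127.85 = $843.52
City income tax: $843.52 × 0.038 = $32.05
Federal withholding: $843.52 × 0.235 = $198.23
Medicare: $971.37 × 0.03 = $29.14
Social Security (OASDI): $971.37 × 0.06 = $58.28
SDI: $971.37 × 0.0136 = $13.21
Life insurance premium: $87.56
Total deductions = $89.66 + $38.19 + $32.05 + $198.23 + $29.14 + $58.28 + $13.21 + $87.56 = $546.32
Net pay = $971.37 − $546.32 = $425.05

$425.05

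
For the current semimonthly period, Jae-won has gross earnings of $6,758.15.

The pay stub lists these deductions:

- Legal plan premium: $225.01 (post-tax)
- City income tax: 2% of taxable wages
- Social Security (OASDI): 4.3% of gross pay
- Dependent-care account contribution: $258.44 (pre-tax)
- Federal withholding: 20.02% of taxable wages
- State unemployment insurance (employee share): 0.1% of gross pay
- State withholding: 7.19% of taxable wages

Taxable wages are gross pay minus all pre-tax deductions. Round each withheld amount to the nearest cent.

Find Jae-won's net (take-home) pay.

$4,078.78

Dependent-care account contribution: $258.44
Taxable wages = $6,758.15 − $258.44 = $6,499.71
State withholding: $6,499.71 × 0.0719 = $467.33
City income tax: $6,499.71 × 0.02 = $129.99
Federal withholding: $6,499.71 × 0.2002 = $1,301.24
Social Security (OASDI): $6,758.15 × 0.043 = $290.60
State unemployment insurance (employee share): $6,758.15 × 0.001 = $6.76
Legal plan premium: $225.01
Total deductions = $258.44 + $467.33 + $129.99 + $1,301.24 + $290.60 + $6.76 + $225.01 = $2,679.37
Net pay = $6,758.15 − $2,679.37 = $4,078.78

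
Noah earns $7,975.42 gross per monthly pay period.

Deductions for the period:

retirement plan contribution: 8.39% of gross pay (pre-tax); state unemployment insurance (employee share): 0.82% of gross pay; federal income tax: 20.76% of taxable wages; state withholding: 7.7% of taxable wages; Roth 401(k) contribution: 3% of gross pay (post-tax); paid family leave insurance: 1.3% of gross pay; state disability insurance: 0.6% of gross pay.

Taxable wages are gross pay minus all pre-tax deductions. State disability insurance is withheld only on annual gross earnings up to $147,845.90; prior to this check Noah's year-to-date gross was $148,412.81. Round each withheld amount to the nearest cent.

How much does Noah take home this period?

Retirement plan contribution: $7,975.42 × 0.0839 = $669.14
Taxable wages = $7,975.42 − $669.14 = $7,306.28
State withholding: $7,306.28 × 0.077 = $562.58
Federal income tax: $7,306.28 × 0.2076 = $1,516.78
State disability insurance: annual cap $147,845.90 already reached (YTD $148,412.81), so $0.00
Paid family leave insurance: $7,975.42 × 0.013 = $103.68
State unemployment insurance (employee share): $7,975.42 × 0.0082 = $65.40
Roth 401(k) contribution: $7,975.42 × 0.03 = $239.26
Total deductions = $669.14 + $562.58 + $1,516.78 + $0.00 + $103.68 + $65.40 + $239.26 = $3,156.84
Net pay = $7,975.42 − $3,156.84 = $4,818.58

$4,818.58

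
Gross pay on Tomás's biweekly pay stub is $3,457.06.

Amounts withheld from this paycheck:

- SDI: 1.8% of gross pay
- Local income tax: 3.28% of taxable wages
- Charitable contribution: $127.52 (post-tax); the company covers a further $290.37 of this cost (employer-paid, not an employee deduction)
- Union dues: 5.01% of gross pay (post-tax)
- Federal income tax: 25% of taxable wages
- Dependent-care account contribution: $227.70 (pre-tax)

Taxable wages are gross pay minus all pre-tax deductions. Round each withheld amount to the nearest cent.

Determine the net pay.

Dependent-care account contribution: $227.70
Taxable wages = $3,457.06 − $227.70 = $3,229.36
Federal income tax: $3,229.36 × 0.25 = $807.34
Local income tax: $3,229.36 × 0.0328 = $105.92
SDI: $3,457.06 × 0.018 = $62.23
Union dues: $3,457.06 × 0.0501 = $173.20
Charitable contribution: $127.52
(Employer's $290.37 toward charitable contribution is not withheld from the employee.)
Total deductions = $227.70 + $807.34 + $105.92 + $62.23 + $173.20 + $127.52 = $1,503.91
Net pay = $3,457.06 − $1,503.91 = $1,953.15

$1,953.15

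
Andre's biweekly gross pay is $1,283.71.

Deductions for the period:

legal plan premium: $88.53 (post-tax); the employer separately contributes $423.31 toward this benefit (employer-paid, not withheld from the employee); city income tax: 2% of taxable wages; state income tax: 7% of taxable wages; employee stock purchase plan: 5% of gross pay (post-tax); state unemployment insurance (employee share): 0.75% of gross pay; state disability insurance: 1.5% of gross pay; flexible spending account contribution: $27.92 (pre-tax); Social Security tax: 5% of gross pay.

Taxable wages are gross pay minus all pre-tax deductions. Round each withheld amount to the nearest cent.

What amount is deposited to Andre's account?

$896.96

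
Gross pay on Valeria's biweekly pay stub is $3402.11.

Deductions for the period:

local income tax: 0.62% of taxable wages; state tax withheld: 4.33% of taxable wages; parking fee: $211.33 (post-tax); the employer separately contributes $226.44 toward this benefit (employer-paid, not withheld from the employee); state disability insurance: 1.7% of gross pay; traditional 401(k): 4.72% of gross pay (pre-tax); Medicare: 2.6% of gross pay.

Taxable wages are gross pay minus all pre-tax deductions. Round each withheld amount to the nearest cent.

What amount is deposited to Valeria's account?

$2723.45

Traditional 401(k): $3402.11 × 0.0472 = $160.58
Taxable wages = $3402.11 − $160.58 = $3241.53
State tax withheld: $3241.53 × 0.0433 = $140.36
Local income tax: $3241.53 × 0.0062 = $20.10
State disability insurance: $3402.11 × 0.017 = $57.84
Medicare: $3402.11 × 0.026 = $88.45
Parking fee: $211.33
(Employer's $226.44 toward parking fee is not withheld from the employee.)
Total deductions = $160.58 + $140.36 + $20.10 + $57.84 + $88.45 + $211.33 = $678.66
Net pay = $3402.11 − $678.66 = $2723.45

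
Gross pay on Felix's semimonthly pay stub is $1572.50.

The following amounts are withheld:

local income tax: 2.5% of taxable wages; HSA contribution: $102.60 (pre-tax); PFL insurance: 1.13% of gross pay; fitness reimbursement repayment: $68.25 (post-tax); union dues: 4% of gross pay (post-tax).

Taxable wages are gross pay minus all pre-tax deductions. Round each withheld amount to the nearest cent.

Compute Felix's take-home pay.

$1284.23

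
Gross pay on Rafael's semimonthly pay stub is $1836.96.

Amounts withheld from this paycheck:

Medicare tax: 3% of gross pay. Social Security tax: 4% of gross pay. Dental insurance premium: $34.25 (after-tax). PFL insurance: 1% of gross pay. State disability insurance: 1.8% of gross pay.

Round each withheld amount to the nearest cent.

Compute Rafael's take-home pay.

PFL insurance: $1836.96 × 0.01 = $18.37
Social Security tax: $1836.96 × 0.04 = $73.48
Medicare tax: $1836.96 × 0.03 = $55.11
State disability insurance: $1836.96 × 0.018 = $33.07
Dental insurance premium: $34.25
Total deductions = $18.37 + $73.48 + $55.11 + $33.07 + $34.25 = $214.28
Net pay = $1836.96 − $214.28 = $1622.68

$1622.68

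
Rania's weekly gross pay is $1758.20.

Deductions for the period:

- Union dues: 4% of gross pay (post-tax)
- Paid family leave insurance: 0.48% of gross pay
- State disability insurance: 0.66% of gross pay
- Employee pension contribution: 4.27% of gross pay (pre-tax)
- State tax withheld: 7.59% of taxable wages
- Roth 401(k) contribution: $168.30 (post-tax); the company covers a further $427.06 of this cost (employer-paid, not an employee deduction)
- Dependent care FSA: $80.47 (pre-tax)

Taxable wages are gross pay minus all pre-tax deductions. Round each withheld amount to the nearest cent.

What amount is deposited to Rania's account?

Employee pension contribution: $1758.20 × 0.0427 = $75.08
Dependent care FSA: $80.47
Pre-tax total = $75.08 + $80.47 = $155.55
Taxable wages = $1758.20 − $155.55 = $1602.65
State tax withheld: $1602.65 × 0.0759 = $121.64
Paid family leave insurance: $1758.20 × 0.0048 = $8.44
State disability insurance: $1758.20 × 0.0066 = $11.60
Union dues: $1758.20 × 0.04 = $70.33
Roth 401(k) contribution: $168.30
(Employer's $427.06 toward Roth 401(k) contribution is not withheld from the employee.)
Total deductions = $75.08 + $80.47 + $121.64 + $8.44 + $11.60 + $70.33 + $168.30 = $535.86
Net pay = $1758.20 − $535.86 = $1222.34

$1222.34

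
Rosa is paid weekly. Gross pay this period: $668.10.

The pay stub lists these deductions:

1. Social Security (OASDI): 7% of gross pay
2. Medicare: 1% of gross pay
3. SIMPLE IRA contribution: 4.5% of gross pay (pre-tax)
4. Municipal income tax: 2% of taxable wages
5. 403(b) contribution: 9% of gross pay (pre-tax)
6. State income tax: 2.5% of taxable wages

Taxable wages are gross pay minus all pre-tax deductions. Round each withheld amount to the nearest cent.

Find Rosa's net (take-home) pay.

403(b) contribution: $668.10 × 0.09 = $60.13
SIMPLE IRA contribution: $668.10 × 0.045 = $30.06
Pre-tax total = $60.13 + $30.06 = $90.19
Taxable wages = $668.10 − $90.19 = $577.91
State income tax: $577.91 × 0.025 = $14.45
Municipal income tax: $577.91 × 0.02 = $11.56
Social Security (OASDI): $668.10 × 0.07 = $46.77
Medicare: $668.10 × 0.01 = $6.68
Total deductions = $60.13 + $30.06 + $14.45 + $11.56 + $46.77 + $6.68 = $169.65
Net pay = $668.10 − $169.65 = $498.45

$498.45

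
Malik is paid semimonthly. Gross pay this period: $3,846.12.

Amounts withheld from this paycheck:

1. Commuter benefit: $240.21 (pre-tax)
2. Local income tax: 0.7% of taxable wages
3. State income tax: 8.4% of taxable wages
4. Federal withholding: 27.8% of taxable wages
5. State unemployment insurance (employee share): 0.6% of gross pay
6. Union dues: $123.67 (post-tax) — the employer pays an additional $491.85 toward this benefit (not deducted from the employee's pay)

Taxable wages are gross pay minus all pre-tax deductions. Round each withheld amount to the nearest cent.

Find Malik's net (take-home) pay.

$2,128.58

Commuter benefit: $240.21
Taxable wages = $3,846.12 − $240.21 = $3,605.91
Local income tax: $3,605.91 × 0.007 = $25.24
State income tax: $3,605.91 × 0.084 = $302.90
Federal withholding: $3,605.91 × 0.278 = $1,002.44
State unemployment insurance (employee share): $3,846.12 × 0.006 = $23.08
Union dues: $123.67
(Employer's $491.85 toward union dues is not withheld from the employee.)
Total deductions = $240.21 + $25.24 + $302.90 + $1,002.44 + $23.08 + $123.67 = $1,717.54
Net pay = $3,846.12 − $1,717.54 = $2,128.58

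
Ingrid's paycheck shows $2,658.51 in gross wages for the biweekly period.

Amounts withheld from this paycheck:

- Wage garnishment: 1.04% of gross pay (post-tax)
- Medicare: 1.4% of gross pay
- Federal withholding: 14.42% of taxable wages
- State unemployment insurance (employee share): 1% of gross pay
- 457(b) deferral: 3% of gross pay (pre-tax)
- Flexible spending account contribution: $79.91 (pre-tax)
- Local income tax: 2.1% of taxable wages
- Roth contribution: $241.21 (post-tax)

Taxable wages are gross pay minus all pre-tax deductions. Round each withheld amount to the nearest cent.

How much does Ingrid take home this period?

$1,753.36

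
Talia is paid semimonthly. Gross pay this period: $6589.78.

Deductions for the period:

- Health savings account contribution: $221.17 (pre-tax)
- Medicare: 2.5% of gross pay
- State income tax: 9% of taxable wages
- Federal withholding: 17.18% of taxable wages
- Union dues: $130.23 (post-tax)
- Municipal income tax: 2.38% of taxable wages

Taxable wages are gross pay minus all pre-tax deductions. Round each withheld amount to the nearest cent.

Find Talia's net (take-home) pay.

Health savings account contribution: $221.17
Taxable wages = $6589.78 − $221.17 = $6368.61
State income tax: $6368.61 × 0.09 = $573.17
Federal withholding: $6368.61 × 0.1718 = $1094.13
Municipal income tax: $6368.61 × 0.0238 = $151.57
Medicare: $6589.78 × 0.025 = $164.74
Union dues: $130.23
Total deductions = $221.17 + $573.17 + $1094.13 + $151.57 + $164.74 + $130.23 = $2335.01
Net pay = $6589.78 − $2335.01 = $4254.77

$4254.77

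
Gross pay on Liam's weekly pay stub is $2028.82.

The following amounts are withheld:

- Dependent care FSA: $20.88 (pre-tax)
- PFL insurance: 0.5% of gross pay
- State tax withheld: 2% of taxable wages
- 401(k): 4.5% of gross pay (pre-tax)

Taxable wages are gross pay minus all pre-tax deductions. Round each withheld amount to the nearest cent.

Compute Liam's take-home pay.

$1868.17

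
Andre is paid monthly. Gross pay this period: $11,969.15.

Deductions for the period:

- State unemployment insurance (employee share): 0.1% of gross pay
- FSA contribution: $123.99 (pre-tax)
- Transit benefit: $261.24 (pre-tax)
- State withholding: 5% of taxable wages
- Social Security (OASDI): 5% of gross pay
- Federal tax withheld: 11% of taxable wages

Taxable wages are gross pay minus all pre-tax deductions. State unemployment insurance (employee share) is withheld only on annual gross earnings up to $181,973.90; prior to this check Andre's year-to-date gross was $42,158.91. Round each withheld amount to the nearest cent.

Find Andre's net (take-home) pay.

Transit benefit: $261.24
FSA contribution: $123.99
Pre-tax total = $261.24 + $123.99 = $385.23
Taxable wages = $11,969.15 − $385.23 = $11,583.92
State withholding: $11,583.92 × 0.05 = $579.20
Federal tax withheld: $11,583.92 × 0.11 = $1,274.23
State unemployment insurance (employee share): cap not yet reached, full $11,969.15 is subject → $11,969.15 × 0.001 = $11.97
Social Security (OASDI): $11,969.15 × 0.05 = $598.46
Total deductions = $261.24 + $123.99 + $579.20 + $1,274.23 + $11.97 + $598.46 = $2,849.09
Net pay = $11,969.15 − $2,849.09 = $9,120.06

$9,120.06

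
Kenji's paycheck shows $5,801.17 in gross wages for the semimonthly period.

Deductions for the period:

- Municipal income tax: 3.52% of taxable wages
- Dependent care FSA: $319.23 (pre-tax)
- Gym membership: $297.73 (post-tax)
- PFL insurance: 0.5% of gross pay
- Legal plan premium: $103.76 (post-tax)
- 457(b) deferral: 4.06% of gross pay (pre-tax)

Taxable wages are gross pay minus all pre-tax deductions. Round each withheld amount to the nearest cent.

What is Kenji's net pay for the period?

457(b) deferral: $5,801.17 × 0.0406 = $235.53
Dependent care FSA: $319.23
Pre-tax total = $235.53 + $319.23 = $554.76
Taxable wages = $5,801.17 − $554.76 = $5,246.41
Municipal income tax: $5,246.41 × 0.0352 = $184.67
PFL insurance: $5,801.17 × 0.005 = $29.01
Legal plan premium: $103.76
Gym membership: $297.73
Total deductions = $235.53 + $319.23 + $184.67 + $29.01 + $103.76 + $297.73 = $1,169.93
Net pay = $5,801.17 − $1,169.93 = $4,631.24

$4,631.24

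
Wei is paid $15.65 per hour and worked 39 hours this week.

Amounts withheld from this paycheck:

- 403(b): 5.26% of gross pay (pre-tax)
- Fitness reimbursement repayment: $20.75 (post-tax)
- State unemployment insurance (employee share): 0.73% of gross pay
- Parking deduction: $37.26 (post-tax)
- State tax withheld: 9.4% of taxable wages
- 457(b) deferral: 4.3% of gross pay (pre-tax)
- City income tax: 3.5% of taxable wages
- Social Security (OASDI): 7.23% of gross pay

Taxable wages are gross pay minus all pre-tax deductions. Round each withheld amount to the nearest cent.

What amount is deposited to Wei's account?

Gross pay: 39 × $15.65 = $610.35
457(b) deferral: $610.35 × 0.043 = $26.25
403(b): $610.35 × 0.0526 = $32.10
Pre-tax total = $26.25 + $32.10 = $58.35
Taxable wages = $610.35 − $58.35 = $552.00
City income tax: $552.00 × 0.035 = $19.32
State tax withheld: $552.00 × 0.094 = $51.89
State unemployment insurance (employee share): $610.35 × 0.0073 = $4.46
Social Security (OASDI): $610.35 × 0.0723 = $44.13
Parking deduction: $37.26
Fitness reimbursement repayment: $20.75
Total deductions = $26.25 + $32.10 + $19.32 + $51.89 + $4.46 + $44.13 + $37.26 + $20.75 = $236.16
Net pay = $610.35 − $236.16 = $374.19

$374.19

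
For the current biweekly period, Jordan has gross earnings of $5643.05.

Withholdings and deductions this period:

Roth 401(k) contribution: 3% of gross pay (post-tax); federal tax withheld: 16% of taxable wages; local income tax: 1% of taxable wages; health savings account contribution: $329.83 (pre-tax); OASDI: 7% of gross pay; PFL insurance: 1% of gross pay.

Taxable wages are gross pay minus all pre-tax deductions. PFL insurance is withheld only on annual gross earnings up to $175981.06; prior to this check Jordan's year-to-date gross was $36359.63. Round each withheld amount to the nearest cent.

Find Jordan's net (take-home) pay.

Health savings account contribution: $329.83
Taxable wages = $5643.05 − $329.83 = $5313.22
Federal tax withheld: $5313.22 × 0.16 = $850.12
Local income tax: $5313.22 × 0.01 = $53.13
OASDI: $5643.05 × 0.07 = $395.01
PFL insurance: cap not yet reached, full $5643.05 is subject → $5643.05 × 0.01 = $56.43
Roth 401(k) contribution: $5643.05 × 0.03 = $169.29
Total deductions = $329.83 + $850.12 + $53.13 + $395.01 + $56.43 + $169.29 = $1853.81
Net pay = $5643.05 − $1853.81 = $3789.24

$3789.24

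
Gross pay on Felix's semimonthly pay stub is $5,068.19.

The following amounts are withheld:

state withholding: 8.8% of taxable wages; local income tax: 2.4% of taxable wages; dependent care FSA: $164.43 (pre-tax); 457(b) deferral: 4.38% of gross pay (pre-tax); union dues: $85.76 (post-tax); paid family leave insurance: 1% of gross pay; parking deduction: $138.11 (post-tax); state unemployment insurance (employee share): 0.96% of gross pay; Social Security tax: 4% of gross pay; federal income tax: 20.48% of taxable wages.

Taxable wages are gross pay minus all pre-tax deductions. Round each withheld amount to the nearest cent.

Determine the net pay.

457(b) deferral: $5,068.19 × 0.0438 = $221.99
Dependent care FSA: $164.43
Pre-tax total = $221.99 + $164.43 = $386.42
Taxable wages = $5,068.19 − $386.42 = $4,681.77
Local income tax: $4,681.77 × 0.024 = $112.36
State withholding: $4,681.77 × 0.088 = $412.00
Federal income tax: $4,681.77 × 0.2048 = $958.83
Social Security tax: $5,068.19 × 0.04 = $202.73
Paid family leave insurance: $5,068.19 × 0.01 = $50.68
State unemployment insurance (employee share): $5,068.19 × 0.0096 = $48.65
Parking deduction: $138.11
Union dues: $85.76
Total deductions = $221.99 + $164.43 + $112.36 + $412.00 + $958.83 + $202.73 + $50.68 + $48.65 + $138.11 + $85.76 = $2,395.54
Net pay = $5,068.19 − $2,395.54 = $2,672.65

$2,672.65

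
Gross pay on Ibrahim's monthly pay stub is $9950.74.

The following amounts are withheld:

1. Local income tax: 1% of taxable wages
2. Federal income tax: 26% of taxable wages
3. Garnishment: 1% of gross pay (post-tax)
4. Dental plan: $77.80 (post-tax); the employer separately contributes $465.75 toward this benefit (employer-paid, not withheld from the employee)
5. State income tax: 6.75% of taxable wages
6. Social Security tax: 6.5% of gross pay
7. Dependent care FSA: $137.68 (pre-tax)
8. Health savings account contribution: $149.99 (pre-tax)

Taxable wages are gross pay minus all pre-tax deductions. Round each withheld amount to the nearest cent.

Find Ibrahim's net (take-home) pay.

Dependent care FSA: $137.68
Health savings account contribution: $149.99
Pre-tax total = $137.68 + $149.99 = $287.67
Taxable wages = $9950.74 − $287.67 = $9663.07
Local income tax: $9663.07 × 0.01 = $96.63
State income tax: $9663.07 × 0.0675 = $652.26
Federal income tax: $9663.07 × 0.26 = $2512.40
Social Security tax: $9950.74 × 0.065 = $646.80
Garnishment: $9950.74 × 0.01 = $99.51
Dental plan: $77.80
(Employer's $465.75 toward dental plan is not withheld from the employee.)
Total deductions = $137.68 + $149.99 + $96.63 + $652.26 + $2512.40 + $646.80 + $99.51 + $77.80 = $4373.07
Net pay = $9950.74 − $4373.07 = $5577.67

$5577.67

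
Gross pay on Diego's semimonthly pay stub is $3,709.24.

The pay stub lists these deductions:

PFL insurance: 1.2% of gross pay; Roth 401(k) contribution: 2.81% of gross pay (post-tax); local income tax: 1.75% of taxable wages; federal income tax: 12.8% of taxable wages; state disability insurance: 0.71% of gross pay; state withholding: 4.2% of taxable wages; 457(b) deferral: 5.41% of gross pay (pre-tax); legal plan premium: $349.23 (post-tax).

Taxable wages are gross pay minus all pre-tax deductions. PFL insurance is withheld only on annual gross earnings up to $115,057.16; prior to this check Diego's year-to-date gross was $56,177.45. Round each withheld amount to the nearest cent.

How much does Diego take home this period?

457(b) deferral: $3,709.24 × 0.0541 = $200.67
Taxable wages = $3,709.24 − $200.67 = $3,508.57
State withholding: $3,508.57 × 0.042 = $147.36
Local income tax: $3,508.57 × 0.0175 = $61.40
Federal income tax: $3,508.57 × 0.128 = $449.10
PFL insurance: cap not yet reached, full $3,709.24 is subject → $3,709.24 × 0.012 = $44.51
State disability insurance: $3,709.24 × 0.0071 = $26.34
Roth 401(k) contribution: $3,709.24 × 0.0281 = $104.23
Legal plan premium: $349.23
Total deductions = $200.67 + $147.36 + $61.40 + $449.10 + $44.51 + $26.34 + $104.23 + $349.23 = $1,382.84
Net pay = $3,709.24 − $1,382.84 = $2,326.40

$2,326.40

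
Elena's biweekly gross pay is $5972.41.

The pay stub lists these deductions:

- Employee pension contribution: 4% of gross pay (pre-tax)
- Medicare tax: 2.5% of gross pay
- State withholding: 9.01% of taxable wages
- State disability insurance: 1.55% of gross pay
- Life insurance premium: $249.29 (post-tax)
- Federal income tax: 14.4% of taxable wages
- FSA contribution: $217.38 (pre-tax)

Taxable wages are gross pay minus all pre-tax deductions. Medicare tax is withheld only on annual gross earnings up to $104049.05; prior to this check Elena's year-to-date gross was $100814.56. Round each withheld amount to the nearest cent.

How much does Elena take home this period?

Employee pension contribution: $5972.41 × 0.04 = $238.90
FSA contribution: $217.38
Pre-tax total = $238.90 + $217.38 = $456.28
Taxable wages = $5972.41 − $456.28 = $5516.13
State withholding: $5516.13 × 0.0901 = $497.00
Federal income tax: $5516.13 × 0.144 = $794.32
Medicare tax: only $104049.05 − $100814.56 = $3234.49 of this check is subject → $3234.49 × 0.025 = $80.86
State disability insurance: $5972.41 × 0.0155 = $92.57
Life insurance premium: $249.29
Total deductions = $238.90 + $217.38 + $497.00 + $794.32 + $80.86 + $92.57 + $249.29 = $2170.32
Net pay = $5972.41 − $2170.32 = $3802.09

$3802.09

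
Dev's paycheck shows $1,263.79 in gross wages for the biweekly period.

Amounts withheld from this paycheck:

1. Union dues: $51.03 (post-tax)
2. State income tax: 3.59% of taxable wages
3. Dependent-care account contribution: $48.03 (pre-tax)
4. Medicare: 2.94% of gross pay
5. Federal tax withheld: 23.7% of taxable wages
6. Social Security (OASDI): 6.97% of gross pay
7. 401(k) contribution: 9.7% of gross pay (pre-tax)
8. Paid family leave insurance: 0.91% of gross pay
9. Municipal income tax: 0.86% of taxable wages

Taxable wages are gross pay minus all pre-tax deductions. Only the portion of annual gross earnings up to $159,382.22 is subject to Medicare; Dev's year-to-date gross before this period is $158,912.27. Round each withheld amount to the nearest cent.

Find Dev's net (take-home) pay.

$621.01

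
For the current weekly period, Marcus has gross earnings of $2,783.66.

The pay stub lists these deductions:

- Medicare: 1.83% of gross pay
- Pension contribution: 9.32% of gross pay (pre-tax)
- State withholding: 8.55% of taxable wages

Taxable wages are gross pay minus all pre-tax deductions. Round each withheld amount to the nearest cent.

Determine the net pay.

$2,257.46

Pension contribution: $2,783.66 × 0.0932 = $259.44
Taxable wages = $2,783.66 − $259.44 = $2,524.22
State withholding: $2,524.22 × 0.0855 = $215.82
Medicare: $2,783.66 × 0.0183 = $50.94
Total deductions = $259.44 + $215.82 + $50.94 = $526.20
Net pay = $2,783.66 − $526.20 = $2,257.46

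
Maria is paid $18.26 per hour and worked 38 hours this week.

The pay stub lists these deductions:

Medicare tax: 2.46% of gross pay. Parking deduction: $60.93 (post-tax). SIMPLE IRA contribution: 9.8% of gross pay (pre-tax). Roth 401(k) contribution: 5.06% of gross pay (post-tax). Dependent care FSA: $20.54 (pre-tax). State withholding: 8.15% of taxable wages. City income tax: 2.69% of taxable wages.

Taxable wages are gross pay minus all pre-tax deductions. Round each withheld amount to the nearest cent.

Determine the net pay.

Gross pay: 38 × $18.26 = $693.88
Dependent care FSA: $20.54
SIMPLE IRA contribution: $693.88 × 0.098 = $68.00
Pre-tax total = $20.54 + $68.00 = $88.54
Taxable wages = $693.88 − $88.54 = $605.34
State withholding: $605.34 × 0.0815 = $49.34
City income tax: $605.34 × 0.0269 = $16.28
Medicare tax: $693.88 × 0.0246 = $17.07
Parking deduction: $60.93
Roth 401(k) contribution: $693.88 × 0.0506 = $35.11
Total deductions = $20.54 + $68.00 + $49.34 + $16.28 + $17.07 + $60.93 + $35.11 = $267.27
Net pay = $693.88 − $267.27 = $426.61

$426.61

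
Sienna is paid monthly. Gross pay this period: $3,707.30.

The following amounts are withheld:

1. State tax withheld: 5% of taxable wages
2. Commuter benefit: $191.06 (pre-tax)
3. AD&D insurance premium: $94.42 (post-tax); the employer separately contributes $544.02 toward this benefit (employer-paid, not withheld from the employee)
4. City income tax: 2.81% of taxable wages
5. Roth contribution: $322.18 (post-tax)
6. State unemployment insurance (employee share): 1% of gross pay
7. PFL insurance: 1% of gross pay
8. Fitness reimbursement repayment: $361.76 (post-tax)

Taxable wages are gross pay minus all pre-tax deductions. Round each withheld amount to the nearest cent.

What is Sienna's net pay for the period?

Commuter benefit: $191.06
Taxable wages = $3,707.30 − $191.06 = $3,516.24
State tax withheld: $3,516.24 × 0.05 = $175.81
City income tax: $3,516.24 × 0.0281 = $98.81
State unemployment insurance (employee share): $3,707.30 × 0.01 = $37.07
PFL insurance: $3,707.30 × 0.01 = $37.07
AD&D insurance premium: $94.42
Fitness reimbursement repayment: $361.76
Roth contribution: $322.18
(Employer's $544.02 toward AD&D insurance premium is not withheld from the employee.)
Total deductions = $191.06 + $175.81 + $98.81 + $37.07 + $37.07 + $94.42 + $361.76 + $322.18 = $1,318.18
Net pay = $3,707.30 − $1,318.18 = $2,389.12

$2,389.12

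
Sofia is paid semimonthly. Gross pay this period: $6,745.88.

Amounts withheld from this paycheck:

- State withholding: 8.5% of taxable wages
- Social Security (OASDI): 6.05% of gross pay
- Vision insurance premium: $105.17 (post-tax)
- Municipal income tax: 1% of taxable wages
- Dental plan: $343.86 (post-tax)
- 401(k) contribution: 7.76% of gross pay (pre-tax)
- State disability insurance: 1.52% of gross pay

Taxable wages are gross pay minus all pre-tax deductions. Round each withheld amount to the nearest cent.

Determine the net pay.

$4,671.58

401(k) contribution: $6,745.88 × 0.0776 = $523.48
Taxable wages = $6,745.88 − $523.48 = $6,222.40
State withholding: $6,222.40 × 0.085 = $528.90
Municipal income tax: $6,222.40 × 0.01 = $62.22
Social Security (OASDI): $6,745.88 × 0.0605 = $408.13
State disability insurance: $6,745.88 × 0.0152 = $102.54
Vision insurance premium: $105.17
Dental plan: $343.86
Total deductions = $523.48 + $528.90 + $62.22 + $408.13 + $102.54 + $105.17 + $343.86 = $2,074.30
Net pay = $6,745.88 − $2,074.30 = $4,671.58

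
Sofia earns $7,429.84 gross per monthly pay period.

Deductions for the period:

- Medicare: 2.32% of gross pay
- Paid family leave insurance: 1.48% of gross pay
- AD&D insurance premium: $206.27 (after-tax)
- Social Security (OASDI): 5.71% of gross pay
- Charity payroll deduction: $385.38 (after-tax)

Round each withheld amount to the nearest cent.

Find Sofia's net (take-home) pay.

$6,131.62

Medicare: $7,429.84 × 0.0232 = $172.37
Social Security (OASDI): $7,429.84 × 0.0571 = $424.24
Paid family leave insurance: $7,429.84 × 0.0148 = $109.96
AD&D insurance premium: $206.27
Charity payroll deduction: $385.38
Total deductions = $172.37 + $424.24 + $109.96 + $206.27 + $385.38 = $1,298.22
Net pay = $7,429.84 − $1,298.22 = $6,131.62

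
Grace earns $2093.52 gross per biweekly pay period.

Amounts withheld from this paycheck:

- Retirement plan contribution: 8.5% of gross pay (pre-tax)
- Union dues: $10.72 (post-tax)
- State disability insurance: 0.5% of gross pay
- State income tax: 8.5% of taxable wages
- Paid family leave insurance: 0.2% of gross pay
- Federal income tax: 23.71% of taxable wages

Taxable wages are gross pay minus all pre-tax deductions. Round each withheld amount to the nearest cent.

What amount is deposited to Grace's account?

$1273.19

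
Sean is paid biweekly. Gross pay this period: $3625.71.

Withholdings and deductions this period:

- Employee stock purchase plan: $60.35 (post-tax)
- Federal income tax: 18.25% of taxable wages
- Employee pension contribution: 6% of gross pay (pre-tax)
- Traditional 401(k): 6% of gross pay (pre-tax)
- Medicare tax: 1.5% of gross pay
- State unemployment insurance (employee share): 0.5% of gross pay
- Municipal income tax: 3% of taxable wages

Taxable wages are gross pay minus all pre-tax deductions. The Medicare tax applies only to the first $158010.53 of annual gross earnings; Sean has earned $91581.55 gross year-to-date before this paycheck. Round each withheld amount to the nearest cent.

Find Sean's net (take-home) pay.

Employee pension contribution: $3625.71 × 0.06 = $217.54
Traditional 401(k): $3625.71 × 0.06 = $217.54
Pre-tax total = $217.54 + $217.54 = $435.08
Taxable wages = $3625.71 − $435.08 = $3190.63
Federal income tax: $3190.63 × 0.1825 = $582.29
Municipal income tax: $3190.63 × 0.03 = $95.72
State unemployment insurance (employee share): $3625.71 × 0.005 = $18.13
Medicare tax: cap not yet reached, full $3625.71 is subject → $3625.71 × 0.015 = $54.39
Employee stock purchase plan: $60.35
Total deductions = $217.54 + $217.54 + $582.29 + $95.72 + $18.13 + $54.39 + $60.35 = $1245.96
Net pay = $3625.71 − $1245.96 = $2379.75

$2379.75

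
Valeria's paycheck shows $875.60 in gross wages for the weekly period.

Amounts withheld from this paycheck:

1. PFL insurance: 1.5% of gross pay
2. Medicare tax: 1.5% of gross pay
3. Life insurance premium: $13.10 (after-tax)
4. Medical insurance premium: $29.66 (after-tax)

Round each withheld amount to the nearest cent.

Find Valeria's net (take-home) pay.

$806.58

Medicare tax: $875.60 × 0.015 = $13.13
PFL insurance: $875.60 × 0.015 = $13.13
Medical insurance premium: $29.66
Life insurance premium: $13.10
Total deductions = $13.13 + $13.13 + $29.66 + $13.10 = $69.02
Net pay = $875.60 − $69.02 = $806.58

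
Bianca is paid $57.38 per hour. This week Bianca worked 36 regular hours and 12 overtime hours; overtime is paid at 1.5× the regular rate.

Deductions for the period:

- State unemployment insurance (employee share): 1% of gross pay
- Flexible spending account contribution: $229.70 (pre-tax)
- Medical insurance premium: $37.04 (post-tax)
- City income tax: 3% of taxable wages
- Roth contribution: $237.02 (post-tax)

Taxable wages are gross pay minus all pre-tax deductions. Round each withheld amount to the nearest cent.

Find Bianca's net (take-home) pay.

$2,477.71

Regular pay: 36 × $57.38 = $2,065.68
Overtime pay: 12 × $57.38 × 1.5 = $1,032.84
Gross pay = $2,065.68 + $1,032.84 = $3,098.52
Flexible spending account contribution: $229.70
Taxable wages = $3,098.52 − $229.70 = $2,868.82
City income tax: $2,868.82 × 0.03 = $86.06
State unemployment insurance (employee share): $3,098.52 × 0.01 = $30.99
Roth contribution: $237.02
Medical insurance premium: $37.04
Total deductions = $229.70 + $86.06 + $30.99 + $237.02 + $37.04 = $620.81
Net pay = $3,098.52 − $620.81 = $2,477.71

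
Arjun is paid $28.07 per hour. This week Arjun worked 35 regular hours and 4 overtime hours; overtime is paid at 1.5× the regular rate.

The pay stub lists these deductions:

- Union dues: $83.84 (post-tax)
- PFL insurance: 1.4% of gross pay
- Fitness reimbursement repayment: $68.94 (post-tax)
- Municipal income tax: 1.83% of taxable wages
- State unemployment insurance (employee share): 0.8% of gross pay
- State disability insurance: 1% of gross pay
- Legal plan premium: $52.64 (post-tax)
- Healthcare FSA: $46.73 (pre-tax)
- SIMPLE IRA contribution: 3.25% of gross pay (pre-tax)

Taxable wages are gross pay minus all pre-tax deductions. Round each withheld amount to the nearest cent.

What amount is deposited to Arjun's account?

Regular pay: 35 × $28.07 = $982.45
Overtime pay: 4 × $28.07 × 1.5 = $168.42
Gross pay = $982.45 + $168.42 = $1,150.87
Healthcare FSA: $46.73
SIMPLE IRA contribution: $1,150.87 × 0.0325 = $37.40
Pre-tax total = $46.73 + $37.40 = $84.13
Taxable wages = $1,150.87 − $84.13 = $1,066.74
Municipal income tax: $1,066.74 × 0.0183 = $19.52
State disability insurance: $1,150.87 × 0.01 = $11.51
PFL insurance: $1,150.87 × 0.014 = $16.11
State unemployment insurance (employee share): $1,150.87 × 0.008 = $9.21
Fitness reimbursement repayment: $68.94
Union dues: $83.84
Legal plan premium: $52.64
Total deductions = $46.73 + $37.40 + $19.52 + $11.51 + $16.11 + $9.21 + $68.94 + $83.84 + $52.64 = $345.90
Net pay = $1,150.87 − $345.90 = $804.97

$804.97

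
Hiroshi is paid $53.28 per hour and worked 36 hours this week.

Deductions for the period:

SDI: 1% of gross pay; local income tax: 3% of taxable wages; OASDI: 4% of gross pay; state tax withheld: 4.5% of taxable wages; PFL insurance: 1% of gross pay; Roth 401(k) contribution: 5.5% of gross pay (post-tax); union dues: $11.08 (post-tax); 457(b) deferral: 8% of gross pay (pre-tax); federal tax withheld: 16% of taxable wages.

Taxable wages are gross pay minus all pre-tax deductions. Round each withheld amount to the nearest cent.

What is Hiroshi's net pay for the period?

$1,118.29

Gross pay: 36 × $53.28 = $1,918.08
457(b) deferral: $1,918.08 × 0.08 = $153.45
Taxable wages = $1,918.08 − $153.45 = $1,764.63
State tax withheld: $1,764.63 × 0.045 = $79.41
Local income tax: $1,764.63 × 0.03 = $52.94
Federal tax withheld: $1,764.63 × 0.16 = $282.34
PFL insurance: $1,918.08 × 0.01 = $19.18
SDI: $1,918.08 × 0.01 = $19.18
OASDI: $1,918.08 × 0.04 = $76.72
Roth 401(k) contribution: $1,918.08 × 0.055 = $105.49
Union dues: $11.08
Total deductions = $153.45 + $79.41 + $52.94 + $282.34 + $19.18 + $19.18 + $76.72 + $105.49 + $11.08 = $799.79
Net pay = $1,918.08 − $799.79 = $1,118.29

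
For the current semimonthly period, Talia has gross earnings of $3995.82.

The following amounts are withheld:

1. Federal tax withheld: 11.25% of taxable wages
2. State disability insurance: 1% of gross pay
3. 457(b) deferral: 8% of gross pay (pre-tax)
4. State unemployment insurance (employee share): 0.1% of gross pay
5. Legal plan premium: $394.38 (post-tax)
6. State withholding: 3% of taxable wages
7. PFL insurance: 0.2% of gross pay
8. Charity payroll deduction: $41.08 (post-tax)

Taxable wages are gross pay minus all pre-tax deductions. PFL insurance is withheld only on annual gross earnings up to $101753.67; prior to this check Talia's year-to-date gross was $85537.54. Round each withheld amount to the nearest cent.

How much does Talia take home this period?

$2664.89

457(b) deferral: $3995.82 × 0.08 = $319.67
Taxable wages = $3995.82 − $319.67 = $3676.15
State withholding: $3676.15 × 0.03 = $110.28
Federal tax withheld: $3676.15 × 0.1125 = $413.57
State unemployment insurance (employee share): $3995.82 × 0.001 = $4.00
PFL insurance: cap not yet reached, full $3995.82 is subject → $3995.82 × 0.002 = $7.99
State disability insurance: $3995.82 × 0.01 = $39.96
Charity payroll deduction: $41.08
Legal plan premium: $394.38
Total deductions = $319.67 + $110.28 + $413.57 + $4.00 + $7.99 + $39.96 + $41.08 + $394.38 = $1330.93
Net pay = $3995.82 − $1330.93 = $2664.89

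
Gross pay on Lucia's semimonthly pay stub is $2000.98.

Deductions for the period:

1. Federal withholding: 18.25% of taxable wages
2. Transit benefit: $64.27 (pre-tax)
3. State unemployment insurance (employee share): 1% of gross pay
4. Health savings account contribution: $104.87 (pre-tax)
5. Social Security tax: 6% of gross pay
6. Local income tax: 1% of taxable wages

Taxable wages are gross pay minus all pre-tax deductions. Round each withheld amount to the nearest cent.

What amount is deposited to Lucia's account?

Health savings account contribution: $104.87
Transit benefit: $64.27
Pre-tax total = $104.87 + $64.27 = $169.14
Taxable wages = $2000.98 − $169.14 = $1831.84
Local income tax: $1831.84 × 0.01 = $18.32
Federal withholding: $1831.84 × 0.1825 = $334.31
Social Security tax: $2000.98 × 0.06 = $120.06
State unemployment insurance (employee share): $2000.98 × 0.01 = $20.01
Total deductions = $104.87 + $64.27 + $18.32 + $334.31 + $120.06 + $20.01 = $661.84
Net pay = $2000.98 − $661.84 = $1339.14

$1339.14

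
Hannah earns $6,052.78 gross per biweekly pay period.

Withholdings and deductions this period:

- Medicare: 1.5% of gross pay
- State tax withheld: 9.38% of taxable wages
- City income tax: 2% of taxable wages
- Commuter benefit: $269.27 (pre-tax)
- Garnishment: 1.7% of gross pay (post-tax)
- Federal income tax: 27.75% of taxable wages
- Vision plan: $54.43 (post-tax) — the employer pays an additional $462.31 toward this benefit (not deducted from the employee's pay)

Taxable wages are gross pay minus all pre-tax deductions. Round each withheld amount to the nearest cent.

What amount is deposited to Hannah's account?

$3,272.31

Commuter benefit: $269.27
Taxable wages = $6,052.78 − $269.27 = $5,783.51
City income tax: $5,783.51 × 0.02 = $115.67
State tax withheld: $5,783.51 × 0.0938 = $542.49
Federal income tax: $5,783.51 × 0.2775 = $1,604.92
Medicare: $6,052.78 × 0.015 = $90.79
Garnishment: $6,052.78 × 0.017 = $102.90
Vision plan: $54.43
(Employer's $462.31 toward vision plan is not withheld from the employee.)
Total deductions = $269.27 + $115.67 + $542.49 + $1,604.92 + $90.79 + $102.90 + $54.43 = $2,780.47
Net pay = $6,052.78 − $2,780.47 = $3,272.31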